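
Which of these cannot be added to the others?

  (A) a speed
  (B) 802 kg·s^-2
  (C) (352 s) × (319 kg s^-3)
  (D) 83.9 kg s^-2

In SI base units:
  (A) [speed] = m·s⁻¹
  (B) kg·s⁻²
  (C) [s] · [kg·s⁻³] = kg·s⁻²
  (D) kg·s⁻²
All reduce to kg·s⁻² except (A), which is m·s⁻¹.

(A)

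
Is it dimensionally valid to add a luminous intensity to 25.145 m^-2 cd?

Expand each in SI base units:
  a luminous intensity:  [luminous intensity] = cd
  25.145 m^-2 cd:  m⁻²·cd
cd ≠ m⁻²·cd, so they cannot be added.

No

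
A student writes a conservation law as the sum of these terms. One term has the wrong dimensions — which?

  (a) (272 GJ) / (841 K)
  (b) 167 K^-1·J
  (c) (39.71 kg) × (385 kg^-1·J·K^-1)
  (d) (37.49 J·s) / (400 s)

(d)

Dimensions:
  (a) [kg·m²·s⁻²] / [K] = kg·m²·s⁻²·K⁻¹
  (b) J·K⁻¹ = N·m·K⁻¹ = kg·m²·s⁻²·K⁻¹
  (c) [kg] · [m²·s⁻²·K⁻¹] = kg·m²·s⁻²·K⁻¹
  (d) [kg·m²·s⁻¹] / [s] = kg·m²·s⁻²
All reduce to kg·m²·s⁻²·K⁻¹ except (d), which is kg·m²·s⁻².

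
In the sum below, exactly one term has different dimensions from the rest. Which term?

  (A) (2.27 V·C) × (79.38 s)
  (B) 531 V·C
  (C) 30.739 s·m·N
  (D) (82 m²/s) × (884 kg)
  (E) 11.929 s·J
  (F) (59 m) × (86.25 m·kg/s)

(B)

Dimensions:
  (A) [kg·m²·s⁻²] · [s] = kg·m²·s⁻¹
  (B) C·V = s·A·J·C⁻¹ = kg·m²·s⁻²
  (C) N·m·s = kg·m·s⁻²·m·s = kg·m²·s⁻¹
  (D) [m²·s⁻¹] · [kg] = kg·m²·s⁻¹
  (E) J·s = N·m·s = kg·m²·s⁻¹
  (F) [m] · [kg·m·s⁻¹] = kg·m²·s⁻¹
All reduce to kg·m²·s⁻¹ except (B), which is kg·m²·s⁻².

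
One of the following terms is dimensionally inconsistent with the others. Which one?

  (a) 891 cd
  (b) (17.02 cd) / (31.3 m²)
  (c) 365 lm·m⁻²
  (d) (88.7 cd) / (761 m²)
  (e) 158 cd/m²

In SI base units:
  (a) cd
  (b) [cd] / [m²] = m⁻²·cd
  (c) lm·m⁻² = cd·m⁻² = m⁻²·cd
  (d) [cd] / [m²] = m⁻²·cd
  (e) cd·m⁻² = m⁻²·cd
All reduce to m⁻²·cd except (a), which is cd.

(a)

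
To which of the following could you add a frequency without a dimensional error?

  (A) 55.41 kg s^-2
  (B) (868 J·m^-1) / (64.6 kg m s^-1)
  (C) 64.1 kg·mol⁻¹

(B)

Reference: [frequency] = s⁻¹.
Each option:
  (A) kg·s⁻²
  (B) [kg·m·s⁻²] / [kg·m·s⁻¹] = s⁻¹  ← same
  (C) kg·mol⁻¹
Only (B) matches s⁻¹.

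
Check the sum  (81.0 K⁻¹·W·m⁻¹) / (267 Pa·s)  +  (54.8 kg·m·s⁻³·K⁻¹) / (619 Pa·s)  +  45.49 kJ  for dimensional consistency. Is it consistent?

Work out the base dimensions of each:
  (81.0 K⁻¹·W·m⁻¹) / (267 Pa·s):  [kg·m·s⁻³·K⁻¹] / [kg·m⁻¹·s⁻¹] = m²·s⁻²·K⁻¹
  (54.8 kg·m·s⁻³·K⁻¹) / (619 Pa·s):  [kg·m·s⁻³·K⁻¹] / [kg·m⁻¹·s⁻¹] = m²·s⁻²·K⁻¹
  45.49 kJ:  J = N·m = kg·m²·s⁻²
The terms do not share a single dimension (kg·m²·s⁻² vs m²·s⁻²·K⁻¹).

No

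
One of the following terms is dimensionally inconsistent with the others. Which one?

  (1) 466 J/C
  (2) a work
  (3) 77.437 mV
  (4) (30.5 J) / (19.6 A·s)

(2)

Work out the base dimensions of each:
  (1) J·C⁻¹ = N·m·(s·A)⁻¹ = kg·m²·s⁻³·A⁻¹
  (2) [work] = kg·m²·s⁻²
  (3) V = J·C⁻¹ = kg·m²·s⁻³·A⁻¹
  (4) [kg·m²·s⁻²] / [s·A] = kg·m²·s⁻³·A⁻¹
All reduce to kg·m²·s⁻³·A⁻¹ except (2), which is kg·m²·s⁻².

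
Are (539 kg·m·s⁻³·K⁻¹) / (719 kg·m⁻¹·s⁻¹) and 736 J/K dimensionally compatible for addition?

In SI base units:
  (539 kg·m·s⁻³·K⁻¹) / (719 kg·m⁻¹·s⁻¹):  [kg·m·s⁻³·K⁻¹] / [kg·m⁻¹·s⁻¹] = m²·s⁻²·K⁻¹
  736 J/K:  J·K⁻¹ = N·m·K⁻¹ = kg·m²·s⁻²·K⁻¹
m²·s⁻²·K⁻¹ ≠ kg·m²·s⁻²·K⁻¹, so they cannot be added.

No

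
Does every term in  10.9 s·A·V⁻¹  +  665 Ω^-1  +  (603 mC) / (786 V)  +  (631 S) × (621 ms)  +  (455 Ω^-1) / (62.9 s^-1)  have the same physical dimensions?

Reduce each to base SI dimensions:
  10.9 s·A·V⁻¹:  A·s·V⁻¹ = A·s·(J·C⁻¹)⁻¹ = kg⁻¹·m⁻²·s⁴·A²
  665 Ω^-1:  Ω⁻¹ = (V·A⁻¹)⁻¹ = kg⁻¹·m⁻²·s³·A²
  (603 mC) / (786 V):  [s·A] / [kg·m²·s⁻³·A⁻¹] = kg⁻¹·m⁻²·s⁴·A²
  (631 S) × (621 ms):  [kg⁻¹·m⁻²·s³·A²] · [s] = kg⁻¹·m⁻²·s⁴·A²
  (455 Ω^-1) / (62.9 s^-1):  [kg⁻¹·m⁻²·s³·A²] / [s⁻¹] = kg⁻¹·m⁻²·s⁴·A²
The terms do not share a single dimension (kg⁻¹·m⁻²·s³·A² vs kg⁻¹·m⁻²·s⁴·A²).

No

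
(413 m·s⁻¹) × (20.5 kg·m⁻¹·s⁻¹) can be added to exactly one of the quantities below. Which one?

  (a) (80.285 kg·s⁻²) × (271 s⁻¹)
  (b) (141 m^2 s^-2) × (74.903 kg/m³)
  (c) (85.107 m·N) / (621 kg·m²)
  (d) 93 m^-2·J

(d)

Reference: [m·s⁻¹] · [kg·m⁻¹·s⁻¹] = kg·s⁻².
Each option:
  (a) [kg·s⁻²] · [s⁻¹] = kg·s⁻³
  (b) [m²·s⁻²] · [kg·m⁻³] = kg·m⁻¹·s⁻²
  (c) [kg·m²·s⁻²] / [kg·m²] = s⁻²
  (d) J·m⁻² = N·m·m⁻² = kg·s⁻²  ← same
Only (d) matches kg·s⁻².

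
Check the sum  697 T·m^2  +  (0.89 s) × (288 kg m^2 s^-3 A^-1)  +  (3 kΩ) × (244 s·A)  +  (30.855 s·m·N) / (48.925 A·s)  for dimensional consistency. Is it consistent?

Yes

In SI base units:
  697 T·m^2:  T·m² = Wb·m⁻²·m² = kg·m²·s⁻²·A⁻¹
  (0.89 s) × (288 kg m^2 s^-3 A^-1):  [s] · [kg·m²·s⁻³·A⁻¹] = kg·m²·s⁻²·A⁻¹
  (3 kΩ) × (244 s·A):  [kg·m²·s⁻³·A⁻²] · [s·A] = kg·m²·s⁻²·A⁻¹
  (30.855 s·m·N) / (48.925 A·s):  [kg·m²·s⁻¹] / [s·A] = kg·m²·s⁻²·A⁻¹
Every term reduces to kg·m²·s⁻²·A⁻¹.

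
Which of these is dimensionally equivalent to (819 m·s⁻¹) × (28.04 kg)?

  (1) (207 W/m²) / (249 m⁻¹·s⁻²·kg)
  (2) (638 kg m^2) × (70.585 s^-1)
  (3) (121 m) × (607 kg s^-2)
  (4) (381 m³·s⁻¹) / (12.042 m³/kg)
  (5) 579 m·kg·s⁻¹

(5)

Reference: [m·s⁻¹] · [kg] = kg·m·s⁻¹.
Each option:
  (1) [kg·s⁻³] / [kg·m⁻¹·s⁻²] = m·s⁻¹
  (2) [kg·m²] · [s⁻¹] = kg·m²·s⁻¹
  (3) [m] · [kg·s⁻²] = kg·m·s⁻²
  (4) [m³·s⁻¹] / [kg⁻¹·m³] = kg·s⁻¹
  (5) kg·m·s⁻¹  ← same
Only (5) matches kg·m·s⁻¹.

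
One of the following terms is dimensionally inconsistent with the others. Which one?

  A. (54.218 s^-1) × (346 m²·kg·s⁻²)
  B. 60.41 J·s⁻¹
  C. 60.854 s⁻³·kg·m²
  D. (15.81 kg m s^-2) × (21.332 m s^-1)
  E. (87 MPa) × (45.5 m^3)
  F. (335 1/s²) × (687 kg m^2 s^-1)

E.

Reduce each to base SI dimensions:
  A. [s⁻¹] · [kg·m²·s⁻²] = kg·m²·s⁻³
  B. J·s⁻¹ = N·m·s⁻¹ = kg·m²·s⁻³
  C. kg·m²·s⁻³
  D. [kg·m·s⁻²] · [m·s⁻¹] = kg·m²·s⁻³
  E. [kg·m⁻¹·s⁻²] · [m³] = kg·m²·s⁻²
  F. [s⁻²] · [kg·m²·s⁻¹] = kg·m²·s⁻³
All reduce to kg·m²·s⁻³ except E., which is kg·m²·s⁻².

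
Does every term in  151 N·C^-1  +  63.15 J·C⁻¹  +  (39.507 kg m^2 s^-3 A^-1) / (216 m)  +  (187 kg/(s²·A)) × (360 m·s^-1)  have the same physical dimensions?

Work out the base dimensions of each:
  151 N·C^-1:  N·C⁻¹ = kg·m·s⁻²·(s·A)⁻¹ = kg·m·s⁻³·A⁻¹
  63.15 J·C⁻¹:  J·C⁻¹ = N·m·(s·A)⁻¹ = kg·m²·s⁻³·A⁻¹
  (39.507 kg m^2 s^-3 A^-1) / (216 m):  [kg·m²·s⁻³·A⁻¹] / [m] = kg·m·s⁻³·A⁻¹
  (187 kg/(s²·A)) × (360 m·s^-1):  [kg·s⁻²·A⁻¹] · [m·s⁻¹] = kg·m·s⁻³·A⁻¹
The terms do not share a single dimension (kg·m²·s⁻³·A⁻¹ vs kg·m·s⁻³·A⁻¹).

No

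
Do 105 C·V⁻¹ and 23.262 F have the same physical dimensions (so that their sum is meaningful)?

Yes

Reduce each to base SI dimensions:
  105 C·V⁻¹:  C·V⁻¹ = s·A·(J·C⁻¹)⁻¹ = kg⁻¹·m⁻²·s⁴·A²
  23.262 F:  F = C·V⁻¹ = kg⁻¹·m⁻²·s⁴·A²
Both are kg⁻¹·m⁻²·s⁴·A², so they have the same dimensions and can be added.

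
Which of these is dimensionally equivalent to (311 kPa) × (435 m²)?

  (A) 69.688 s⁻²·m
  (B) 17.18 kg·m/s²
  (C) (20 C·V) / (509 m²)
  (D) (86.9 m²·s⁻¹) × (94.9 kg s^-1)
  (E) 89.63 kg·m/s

(B)

Reference: [kg·m⁻¹·s⁻²] · [m²] = kg·m·s⁻².
Each option:
  (A) m·s⁻²
  (B) kg·m·s⁻²  ← same
  (C) [kg·m²·s⁻²] / [m²] = kg·s⁻²
  (D) [m²·s⁻¹] · [kg·s⁻¹] = kg·m²·s⁻²
  (E) kg·m·s⁻¹
Only (B) matches kg·m·s⁻².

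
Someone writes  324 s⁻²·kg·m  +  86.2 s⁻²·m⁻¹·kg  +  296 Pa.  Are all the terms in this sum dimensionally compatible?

Work out the base dimensions of each:
  324 s⁻²·kg·m:  kg·m·s⁻²
  86.2 s⁻²·m⁻¹·kg:  kg·m⁻¹·s⁻²
  296 Pa:  Pa = N·m⁻² = kg·m⁻¹·s⁻²
The terms do not share a single dimension (kg·m·s⁻² vs kg·m⁻¹·s⁻²).

No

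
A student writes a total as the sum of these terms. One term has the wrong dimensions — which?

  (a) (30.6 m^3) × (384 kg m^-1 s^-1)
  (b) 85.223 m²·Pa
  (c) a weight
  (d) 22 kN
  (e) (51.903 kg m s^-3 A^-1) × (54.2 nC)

Expand each in SI base units:
  (a) [m³] · [kg·m⁻¹·s⁻¹] = kg·m²·s⁻¹
  (b) Pa·m² = N·m⁻²·m² = kg·m·s⁻²
  (c) [weight] = kg·m·s⁻²
  (d) N = kg·m·s⁻²
  (e) [kg·m·s⁻³·A⁻¹] · [s·A] = kg·m·s⁻²
All reduce to kg·m·s⁻² except (a), which is kg·m²·s⁻¹.

(a)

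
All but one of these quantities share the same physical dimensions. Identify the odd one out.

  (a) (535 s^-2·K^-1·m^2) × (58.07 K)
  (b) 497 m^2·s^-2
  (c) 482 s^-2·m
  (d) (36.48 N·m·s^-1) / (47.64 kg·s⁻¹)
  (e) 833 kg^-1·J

(c)

Dimensions:
  (a) [m²·s⁻²·K⁻¹] · [K] = m²·s⁻²
  (b) m²·s⁻²
  (c) m·s⁻²
  (d) [kg·m²·s⁻³] / [kg·s⁻¹] = m²·s⁻²
  (e) J·kg⁻¹ = N·m·kg⁻¹ = m²·s⁻²
All reduce to m²·s⁻² except (c), which is m·s⁻².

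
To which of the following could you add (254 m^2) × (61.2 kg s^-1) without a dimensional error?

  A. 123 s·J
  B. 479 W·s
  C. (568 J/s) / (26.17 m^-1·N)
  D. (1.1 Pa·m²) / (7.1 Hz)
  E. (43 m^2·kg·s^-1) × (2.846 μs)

A.

Reference: [m²] · [kg·s⁻¹] = kg·m²·s⁻¹.
Each option:
  A. J·s = N·m·s = kg·m²·s⁻¹  ← same
  B. W·s = J·s⁻¹·s = kg·m²·s⁻²
  C. [kg·m²·s⁻³] / [kg·s⁻²] = m²·s⁻¹
  D. [kg·m·s⁻²] / [s⁻¹] = kg·m·s⁻¹
  E. [kg·m²·s⁻¹] · [s] = kg·m²
Only A. matches kg·m²·s⁻¹.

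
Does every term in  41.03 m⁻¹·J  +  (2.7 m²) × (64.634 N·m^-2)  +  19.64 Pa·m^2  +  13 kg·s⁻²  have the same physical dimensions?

Expand each in SI base units:
  41.03 m⁻¹·J:  J·m⁻¹ = N·m·m⁻¹ = kg·m·s⁻²
  (2.7 m²) × (64.634 N·m^-2):  [m²] · [kg·m⁻¹·s⁻²] = kg·m·s⁻²
  19.64 Pa·m^2:  Pa·m² = N·m⁻²·m² = kg·m·s⁻²
  13 kg·s⁻²:  kg·s⁻²
The terms do not share a single dimension (kg·m·s⁻² vs kg·s⁻²).

No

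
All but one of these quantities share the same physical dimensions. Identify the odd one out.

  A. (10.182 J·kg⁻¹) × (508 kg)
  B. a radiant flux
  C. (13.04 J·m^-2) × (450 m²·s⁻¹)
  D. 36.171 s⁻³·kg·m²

In SI base units:
  A. [m²·s⁻²] · [kg] = kg·m²·s⁻²
  B. [radiant flux] = kg·m²·s⁻³
  C. [kg·s⁻²] · [m²·s⁻¹] = kg·m²·s⁻³
  D. kg·m²·s⁻³
All reduce to kg·m²·s⁻³ except A., which is kg·m²·s⁻².

A.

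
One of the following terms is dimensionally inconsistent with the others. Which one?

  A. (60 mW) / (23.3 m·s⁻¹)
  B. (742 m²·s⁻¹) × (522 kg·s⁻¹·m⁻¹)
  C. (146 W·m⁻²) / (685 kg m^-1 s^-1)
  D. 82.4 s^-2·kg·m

Work out the base dimensions of each:
  A. [kg·m²·s⁻³] / [m·s⁻¹] = kg·m·s⁻²
  B. [m²·s⁻¹] · [kg·m⁻¹·s⁻¹] = kg·m·s⁻²
  C. [kg·s⁻³] / [kg·m⁻¹·s⁻¹] = m·s⁻²
  D. kg·m·s⁻²
All reduce to kg·m·s⁻² except C., which is m·s⁻².

C.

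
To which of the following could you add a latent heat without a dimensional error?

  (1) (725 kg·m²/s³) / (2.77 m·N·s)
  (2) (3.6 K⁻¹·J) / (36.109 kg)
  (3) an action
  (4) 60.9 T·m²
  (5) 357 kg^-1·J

Reference: [latent heat] = m²·s⁻².
Each option:
  (1) [kg·m²·s⁻³] / [kg·m²·s⁻¹] = s⁻²
  (2) [kg·m²·s⁻²·K⁻¹] / [kg] = m²·s⁻²·K⁻¹
  (3) [action] = kg·m²·s⁻¹
  (4) T·m² = Wb·m⁻²·m² = kg·m²·s⁻²·A⁻¹
  (5) J·kg⁻¹ = N·m·kg⁻¹ = m²·s⁻²  ← same
Only (5) matches m²·s⁻².

(5)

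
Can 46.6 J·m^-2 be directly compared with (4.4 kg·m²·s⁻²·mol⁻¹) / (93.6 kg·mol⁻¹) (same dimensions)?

No

Dimensions:
  46.6 J·m^-2:  J·m⁻² = N·m·m⁻² = kg·s⁻²
  (4.4 kg·m²·s⁻²·mol⁻¹) / (93.6 kg·mol⁻¹):  [kg·m²·s⁻²·mol⁻¹] / [kg·mol⁻¹] = m²·s⁻²
kg·s⁻² ≠ m²·s⁻², so they cannot be added.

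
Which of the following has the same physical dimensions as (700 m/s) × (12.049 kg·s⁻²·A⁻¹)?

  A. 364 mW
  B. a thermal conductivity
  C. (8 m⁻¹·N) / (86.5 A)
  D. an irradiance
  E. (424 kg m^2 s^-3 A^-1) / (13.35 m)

E.

Reference: [m·s⁻¹] · [kg·s⁻²·A⁻¹] = kg·m·s⁻³·A⁻¹.
Each option:
  A. W = J·s⁻¹ = kg·m²·s⁻³
  B. [thermal conductivity] = kg·m·s⁻³·K⁻¹
  C. [kg·s⁻²] / [A] = kg·s⁻²·A⁻¹
  D. [irradiance] = kg·s⁻³
  E. [kg·m²·s⁻³·A⁻¹] / [m] = kg·m·s⁻³·A⁻¹  ← same
Only E. matches kg·m·s⁻³·A⁻¹.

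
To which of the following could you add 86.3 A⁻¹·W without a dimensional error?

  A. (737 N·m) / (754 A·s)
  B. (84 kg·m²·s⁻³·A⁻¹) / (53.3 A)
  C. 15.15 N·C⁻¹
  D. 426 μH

Reference: W·A⁻¹ = J·s⁻¹·A⁻¹ = kg·m²·s⁻³·A⁻¹.
Each option:
  A. [kg·m²·s⁻²] / [s·A] = kg·m²·s⁻³·A⁻¹  ← same
  B. [kg·m²·s⁻³·A⁻¹] / [A] = kg·m²·s⁻³·A⁻²
  C. N·C⁻¹ = kg·m·s⁻²·(s·A)⁻¹ = kg·m·s⁻³·A⁻¹
  D. H = V·s·A⁻¹ = kg·m²·s⁻²·A⁻²
Only A. matches kg·m²·s⁻³·A⁻¹.

A.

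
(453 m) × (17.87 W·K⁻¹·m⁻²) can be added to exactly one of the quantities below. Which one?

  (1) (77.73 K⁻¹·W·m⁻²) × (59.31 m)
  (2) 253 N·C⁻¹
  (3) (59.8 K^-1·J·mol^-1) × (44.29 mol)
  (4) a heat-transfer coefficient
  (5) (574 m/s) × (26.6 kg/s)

Reference: [m] · [kg·s⁻³·K⁻¹] = kg·m·s⁻³·K⁻¹.
Each option:
  (1) [kg·s⁻³·K⁻¹] · [m] = kg·m·s⁻³·K⁻¹  ← same
  (2) N·C⁻¹ = kg·m·s⁻²·(s·A)⁻¹ = kg·m·s⁻³·A⁻¹
  (3) [kg·m²·s⁻²·K⁻¹·mol⁻¹] · [mol] = kg·m²·s⁻²·K⁻¹
  (4) [heat-transfer coefficient] = kg·s⁻³·K⁻¹
  (5) [m·s⁻¹] · [kg·s⁻¹] = kg·m·s⁻²
Only (1) matches kg·m·s⁻³·K⁻¹.

(1)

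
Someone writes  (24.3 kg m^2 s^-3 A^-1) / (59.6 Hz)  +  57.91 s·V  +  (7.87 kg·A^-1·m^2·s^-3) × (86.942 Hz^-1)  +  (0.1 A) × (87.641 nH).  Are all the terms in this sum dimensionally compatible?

Work out the base dimensions of each:
  (24.3 kg m^2 s^-3 A^-1) / (59.6 Hz):  [kg·m²·s⁻³·A⁻¹] / [s⁻¹] = kg·m²·s⁻²·A⁻¹
  57.91 s·V:  V·s = J·C⁻¹·s = kg·m²·s⁻²·A⁻¹
  (7.87 kg·A^-1·m^2·s^-3) × (86.942 Hz^-1):  [kg·m²·s⁻³·A⁻¹] · [s] = kg·m²·s⁻²·A⁻¹
  (0.1 A) × (87.641 nH):  [A] · [kg·m²·s⁻²·A⁻²] = kg·m²·s⁻²·A⁻¹
Every term reduces to kg·m²·s⁻²·A⁻¹.

Yes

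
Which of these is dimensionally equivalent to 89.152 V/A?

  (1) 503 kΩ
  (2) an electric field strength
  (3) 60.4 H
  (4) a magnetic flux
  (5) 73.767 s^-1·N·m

(1)

Reference: V·A⁻¹ = J·C⁻¹·A⁻¹ = kg·m²·s⁻³·A⁻².
Each option:
  (1) Ω = V·A⁻¹ = kg·m²·s⁻³·A⁻²  ← same
  (2) [electric field strength] = kg·m·s⁻³·A⁻¹
  (3) H = V·s·A⁻¹ = kg·m²·s⁻²·A⁻²
  (4) [magnetic flux] = kg·m²·s⁻²·A⁻¹
  (5) N·m·s⁻¹ = kg·m·s⁻²·m·s⁻¹ = kg·m²·s⁻³
Only (1) matches kg·m²·s⁻³·A⁻².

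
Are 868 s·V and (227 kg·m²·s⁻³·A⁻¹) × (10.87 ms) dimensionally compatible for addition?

Yes

Reduce each to base SI dimensions:
  868 s·V:  V·s = J·C⁻¹·s = kg·m²·s⁻²·A⁻¹
  (227 kg·m²·s⁻³·A⁻¹) × (10.87 ms):  [kg·m²·s⁻³·A⁻¹] · [s] = kg·m²·s⁻²·A⁻¹
Both are kg·m²·s⁻²·A⁻¹, so they have the same dimensions and can be added.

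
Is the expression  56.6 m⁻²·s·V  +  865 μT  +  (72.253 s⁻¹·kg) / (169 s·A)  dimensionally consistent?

Yes

Dimensions:
  56.6 m⁻²·s·V:  V·s·m⁻² = J·C⁻¹·s·m⁻² = kg·s⁻²·A⁻¹
  865 μT:  T = Wb·m⁻² = kg·s⁻²·A⁻¹
  (72.253 s⁻¹·kg) / (169 s·A):  [kg·s⁻¹] / [s·A] = kg·s⁻²·A⁻¹
Every term reduces to kg·s⁻²·A⁻¹.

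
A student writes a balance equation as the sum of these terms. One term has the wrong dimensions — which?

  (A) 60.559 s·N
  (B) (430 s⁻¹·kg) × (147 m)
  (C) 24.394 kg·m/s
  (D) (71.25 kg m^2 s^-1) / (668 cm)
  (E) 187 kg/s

Reduce each to base SI dimensions:
  (A) N·s = kg·m·s⁻²·s = kg·m·s⁻¹
  (B) [kg·s⁻¹] · [m] = kg·m·s⁻¹
  (C) kg·m·s⁻¹
  (D) [kg·m²·s⁻¹] / [m] = kg·m·s⁻¹
  (E) kg·s⁻¹
All reduce to kg·m·s⁻¹ except (E), which is kg·s⁻¹.

(E)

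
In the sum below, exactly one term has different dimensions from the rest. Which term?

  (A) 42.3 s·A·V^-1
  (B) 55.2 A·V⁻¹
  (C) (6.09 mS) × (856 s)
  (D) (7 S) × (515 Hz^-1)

(B)

Work out the base dimensions of each:
  (A) A·s·V⁻¹ = A·s·(J·C⁻¹)⁻¹ = kg⁻¹·m⁻²·s⁴·A²
  (B) A·V⁻¹ = A·(J·C⁻¹)⁻¹ = kg⁻¹·m⁻²·s³·A²
  (C) [kg⁻¹·m⁻²·s³·A²] · [s] = kg⁻¹·m⁻²·s⁴·A²
  (D) [kg⁻¹·m⁻²·s³·A²] · [s] = kg⁻¹·m⁻²·s⁴·A²
All reduce to kg⁻¹·m⁻²·s⁴·A² except (B), which is kg⁻¹·m⁻²·s³·A².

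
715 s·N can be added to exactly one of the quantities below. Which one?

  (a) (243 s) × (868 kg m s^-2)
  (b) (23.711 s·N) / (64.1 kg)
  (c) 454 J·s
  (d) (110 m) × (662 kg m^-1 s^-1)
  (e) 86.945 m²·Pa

(a)

Reference: N·s = kg·m·s⁻²·s = kg·m·s⁻¹.
Each option:
  (a) [s] · [kg·m·s⁻²] = kg·m·s⁻¹  ← same
  (b) [kg·m·s⁻¹] / [kg] = m·s⁻¹
  (c) J·s = N·m·s = kg·m²·s⁻¹
  (d) [m] · [kg·m⁻¹·s⁻¹] = kg·s⁻¹
  (e) Pa·m² = N·m⁻²·m² = kg·m·s⁻²
Only (a) matches kg·m·s⁻¹.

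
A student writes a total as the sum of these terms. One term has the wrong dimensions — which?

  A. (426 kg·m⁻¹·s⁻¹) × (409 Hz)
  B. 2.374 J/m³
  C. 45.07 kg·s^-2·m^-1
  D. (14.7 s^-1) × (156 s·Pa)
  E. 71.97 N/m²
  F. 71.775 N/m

In SI base units:
  A. [kg·m⁻¹·s⁻¹] · [s⁻¹] = kg·m⁻¹·s⁻²
  B. J·m⁻³ = N·m·m⁻³ = kg·m⁻¹·s⁻²
  C. kg·m⁻¹·s⁻²
  D. [s⁻¹] · [kg·m⁻¹·s⁻¹] = kg·m⁻¹·s⁻²
  E. N·m⁻² = kg·m·s⁻²·m⁻² = kg·m⁻¹·s⁻²
  F. N·m⁻¹ = kg·m·s⁻²·m⁻¹ = kg·s⁻²
All reduce to kg·m⁻¹·s⁻² except F., which is kg·s⁻².

F.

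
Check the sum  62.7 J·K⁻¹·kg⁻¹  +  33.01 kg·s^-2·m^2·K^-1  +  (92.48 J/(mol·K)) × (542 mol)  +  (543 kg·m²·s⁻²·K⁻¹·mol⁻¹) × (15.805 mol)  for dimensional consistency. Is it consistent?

Reduce each to base SI dimensions:
  62.7 J·K⁻¹·kg⁻¹:  J·kg⁻¹·K⁻¹ = N·m·kg⁻¹·K⁻¹ = m²·s⁻²·K⁻¹
  33.01 kg·s^-2·m^2·K^-1:  kg·m²·s⁻²·K⁻¹
  (92.48 J/(mol·K)) × (542 mol):  [kg·m²·s⁻²·K⁻¹·mol⁻¹] · [mol] = kg·m²·s⁻²·K⁻¹
  (543 kg·m²·s⁻²·K⁻¹·mol⁻¹) × (15.805 mol):  [kg·m²·s⁻²·K⁻¹·mol⁻¹] · [mol] = kg·m²·s⁻²·K⁻¹
The terms do not share a single dimension (kg·m²·s⁻²·K⁻¹ vs m²·s⁻²·K⁻¹).

No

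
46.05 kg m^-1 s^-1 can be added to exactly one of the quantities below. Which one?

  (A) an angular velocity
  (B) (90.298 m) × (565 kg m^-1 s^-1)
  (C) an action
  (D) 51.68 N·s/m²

(D)

Reference: kg·m⁻¹·s⁻¹.
Each option:
  (A) [angular velocity] = s⁻¹
  (B) [m] · [kg·m⁻¹·s⁻¹] = kg·s⁻¹
  (C) [action] = kg·m²·s⁻¹
  (D) N·s·m⁻² = kg·m·s⁻²·s·m⁻² = kg·m⁻¹·s⁻¹  ← same
Only (D) matches kg·m⁻¹·s⁻¹.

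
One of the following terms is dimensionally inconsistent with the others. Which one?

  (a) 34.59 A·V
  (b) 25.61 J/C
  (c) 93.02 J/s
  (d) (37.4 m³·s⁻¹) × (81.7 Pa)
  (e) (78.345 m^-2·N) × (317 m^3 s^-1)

(b)

Work out the base dimensions of each:
  (a) V·A = J·C⁻¹·A = kg·m²·s⁻³
  (b) J·C⁻¹ = N·m·(s·A)⁻¹ = kg·m²·s⁻³·A⁻¹
  (c) J·s⁻¹ = N·m·s⁻¹ = kg·m²·s⁻³
  (d) [m³·s⁻¹] · [kg·m⁻¹·s⁻²] = kg·m²·s⁻³
  (e) [kg·m⁻¹·s⁻²] · [m³·s⁻¹] = kg·m²·s⁻³
All reduce to kg·m²·s⁻³ except (b), which is kg·m²·s⁻³·A⁻¹.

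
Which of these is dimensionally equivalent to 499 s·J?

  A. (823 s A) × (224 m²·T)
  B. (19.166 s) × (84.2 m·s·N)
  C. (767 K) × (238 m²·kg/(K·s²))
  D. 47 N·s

Reference: J·s = N·m·s = kg·m²·s⁻¹.
Each option:
  A. [s·A] · [kg·m²·s⁻²·A⁻¹] = kg·m²·s⁻¹  ← same
  B. [s] · [kg·m²·s⁻¹] = kg·m²
  C. [K] · [kg·m²·s⁻²·K⁻¹] = kg·m²·s⁻²
  D. N·s = kg·m·s⁻²·s = kg·m·s⁻¹
Only A. matches kg·m²·s⁻¹.

A.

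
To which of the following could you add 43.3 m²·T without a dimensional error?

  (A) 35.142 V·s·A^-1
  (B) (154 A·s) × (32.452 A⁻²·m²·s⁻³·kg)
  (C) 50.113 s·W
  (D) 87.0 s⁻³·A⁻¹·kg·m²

(B)

Reference: T·m² = Wb·m⁻²·m² = kg·m²·s⁻²·A⁻¹.
Each option:
  (A) V·s·A⁻¹ = J·C⁻¹·s·A⁻¹ = kg·m²·s⁻²·A⁻²
  (B) [s·A] · [kg·m²·s⁻³·A⁻²] = kg·m²·s⁻²·A⁻¹  ← same
  (C) W·s = J·s⁻¹·s = kg·m²·s⁻²
  (D) kg·m²·s⁻³·A⁻¹
Only (B) matches kg·m²·s⁻²·A⁻¹.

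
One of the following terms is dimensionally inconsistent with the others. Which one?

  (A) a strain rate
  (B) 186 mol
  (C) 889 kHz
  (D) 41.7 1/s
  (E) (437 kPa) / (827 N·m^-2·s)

Work out the base dimensions of each:
  (A) [strain rate] = s⁻¹
  (B) mol
  (C) Hz = s⁻¹
  (D) s⁻¹
  (E) [kg·m⁻¹·s⁻²] / [kg·m⁻¹·s⁻¹] = s⁻¹
All reduce to s⁻¹ except (B), which is mol.

(B)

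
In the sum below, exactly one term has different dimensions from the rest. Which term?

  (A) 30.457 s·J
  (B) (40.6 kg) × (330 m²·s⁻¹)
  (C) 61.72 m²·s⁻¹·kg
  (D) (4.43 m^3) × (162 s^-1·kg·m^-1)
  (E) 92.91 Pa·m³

Dimensions:
  (A) J·s = N·m·s = kg·m²·s⁻¹
  (B) [kg] · [m²·s⁻¹] = kg·m²·s⁻¹
  (C) kg·m²·s⁻¹
  (D) [m³] · [kg·m⁻¹·s⁻¹] = kg·m²·s⁻¹
  (E) Pa·m³ = N·m⁻²·m³ = kg·m²·s⁻²
All reduce to kg·m²·s⁻¹ except (E), which is kg·m²·s⁻².

(E)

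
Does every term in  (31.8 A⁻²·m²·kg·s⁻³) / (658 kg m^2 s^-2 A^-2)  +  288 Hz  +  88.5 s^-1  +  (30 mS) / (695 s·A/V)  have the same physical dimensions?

Yes

Expand each in SI base units:
  (31.8 A⁻²·m²·kg·s⁻³) / (658 kg m^2 s^-2 A^-2):  [kg·m²·s⁻³·A⁻²] / [kg·m²·s⁻²·A⁻²] = s⁻¹
  288 Hz:  Hz = s⁻¹
  88.5 s^-1:  s⁻¹
  (30 mS) / (695 s·A/V):  [kg⁻¹·m⁻²·s³·A²] / [kg⁻¹·m⁻²·s⁴·A²] = s⁻¹
Every term reduces to s⁻¹.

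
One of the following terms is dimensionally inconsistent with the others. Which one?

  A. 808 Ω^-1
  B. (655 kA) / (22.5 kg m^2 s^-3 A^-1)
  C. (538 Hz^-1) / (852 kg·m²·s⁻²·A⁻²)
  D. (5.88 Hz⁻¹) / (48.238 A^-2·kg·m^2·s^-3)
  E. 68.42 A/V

D.

Expand each in SI base units:
  A. Ω⁻¹ = (V·A⁻¹)⁻¹ = kg⁻¹·m⁻²·s³·A²
  B. [A] / [kg·m²·s⁻³·A⁻¹] = kg⁻¹·m⁻²·s³·A²
  C. [s] / [kg·m²·s⁻²·A⁻²] = kg⁻¹·m⁻²·s³·A²
  D. [s] / [kg·m²·s⁻³·A⁻²] = kg⁻¹·m⁻²·s⁴·A²
  E. A·V⁻¹ = A·(J·C⁻¹)⁻¹ = kg⁻¹·m⁻²·s³·A²
All reduce to kg⁻¹·m⁻²·s³·A² except D., which is kg⁻¹·m⁻²·s⁴·A².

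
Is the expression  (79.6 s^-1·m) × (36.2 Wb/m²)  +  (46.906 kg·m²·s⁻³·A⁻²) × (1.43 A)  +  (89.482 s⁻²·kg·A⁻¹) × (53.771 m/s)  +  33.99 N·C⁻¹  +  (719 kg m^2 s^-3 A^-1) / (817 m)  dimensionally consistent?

No

Expand each in SI base units:
  (79.6 s^-1·m) × (36.2 Wb/m²):  [m·s⁻¹] · [kg·s⁻²·A⁻¹] = kg·m·s⁻³·A⁻¹
  (46.906 kg·m²·s⁻³·A⁻²) × (1.43 A):  [kg·m²·s⁻³·A⁻²] · [A] = kg·m²·s⁻³·A⁻¹
  (89.482 s⁻²·kg·A⁻¹) × (53.771 m/s):  [kg·s⁻²·A⁻¹] · [m·s⁻¹] = kg·m·s⁻³·A⁻¹
  33.99 N·C⁻¹:  N·C⁻¹ = kg·m·s⁻²·(s·A)⁻¹ = kg·m·s⁻³·A⁻¹
  (719 kg m^2 s^-3 A^-1) / (817 m):  [kg·m²·s⁻³·A⁻¹] / [m] = kg·m·s⁻³·A⁻¹
The terms do not share a single dimension (kg·m²·s⁻³·A⁻¹ vs kg·m·s⁻³·A⁻¹).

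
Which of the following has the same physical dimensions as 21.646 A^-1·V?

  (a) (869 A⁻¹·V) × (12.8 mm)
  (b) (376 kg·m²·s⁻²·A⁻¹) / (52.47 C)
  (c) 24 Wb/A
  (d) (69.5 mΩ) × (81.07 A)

Reference: V·A⁻¹ = J·C⁻¹·A⁻¹ = kg·m²·s⁻³·A⁻².
Each option:
  (a) [kg·m²·s⁻³·A⁻²] · [m] = kg·m³·s⁻³·A⁻²
  (b) [kg·m²·s⁻²·A⁻¹] / [s·A] = kg·m²·s⁻³·A⁻²  ← same
  (c) Wb·A⁻¹ = V·s·A⁻¹ = kg·m²·s⁻²·A⁻²
  (d) [kg·m²·s⁻³·A⁻²] · [A] = kg·m²·s⁻³·A⁻¹
Only (b) matches kg·m²·s⁻³·A⁻².

(b)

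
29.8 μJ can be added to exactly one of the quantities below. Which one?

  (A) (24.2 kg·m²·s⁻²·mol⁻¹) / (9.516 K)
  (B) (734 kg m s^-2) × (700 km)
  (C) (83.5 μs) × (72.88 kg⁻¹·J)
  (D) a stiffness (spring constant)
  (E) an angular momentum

Reference: J = N·m = kg·m²·s⁻².
Each option:
  (A) [kg·m²·s⁻²·mol⁻¹] / [K] = kg·m²·s⁻²·K⁻¹·mol⁻¹
  (B) [kg·m·s⁻²] · [m] = kg·m²·s⁻²  ← same
  (C) [s] · [m²·s⁻²] = m²·s⁻¹
  (D) [stiffness (spring constant)] = kg·s⁻²
  (E) [angular momentum] = kg·m²·s⁻¹
Only (B) matches kg·m²·s⁻².

(B)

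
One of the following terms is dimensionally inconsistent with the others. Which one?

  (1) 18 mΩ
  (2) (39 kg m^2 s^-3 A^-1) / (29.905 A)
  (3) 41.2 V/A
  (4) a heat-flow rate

(4)

Reduce each to base SI dimensions:
  (1) Ω = V·A⁻¹ = kg·m²·s⁻³·A⁻²
  (2) [kg·m²·s⁻³·A⁻¹] / [A] = kg·m²·s⁻³·A⁻²
  (3) V·A⁻¹ = J·C⁻¹·A⁻¹ = kg·m²·s⁻³·A⁻²
  (4) [heat-flow rate] = kg·m²·s⁻³
All reduce to kg·m²·s⁻³·A⁻² except (4), which is kg·m²·s⁻³.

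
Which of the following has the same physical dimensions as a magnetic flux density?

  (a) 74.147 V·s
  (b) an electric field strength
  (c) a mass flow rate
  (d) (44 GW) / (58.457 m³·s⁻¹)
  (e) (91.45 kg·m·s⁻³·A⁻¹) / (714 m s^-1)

(e)

Reference: [magnetic flux density] = kg·s⁻²·A⁻¹.
Each option:
  (a) V·s = J·C⁻¹·s = kg·m²·s⁻²·A⁻¹
  (b) [electric field strength] = kg·m·s⁻³·A⁻¹
  (c) [mass flow rate] = kg·s⁻¹
  (d) [kg·m²·s⁻³] / [m³·s⁻¹] = kg·m⁻¹·s⁻²
  (e) [kg·m·s⁻³·A⁻¹] / [m·s⁻¹] = kg·s⁻²·A⁻¹  ← same
Only (e) matches kg·s⁻²·A⁻¹.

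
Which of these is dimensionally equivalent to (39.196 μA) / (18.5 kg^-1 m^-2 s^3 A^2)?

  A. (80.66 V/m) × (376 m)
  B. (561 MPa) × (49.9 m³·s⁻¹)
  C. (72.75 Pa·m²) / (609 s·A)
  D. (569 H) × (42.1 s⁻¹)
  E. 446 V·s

Reference: [A] / [kg⁻¹·m⁻²·s³·A²] = kg·m²·s⁻³·A⁻¹.
Each option:
  A. [kg·m·s⁻³·A⁻¹] · [m] = kg·m²·s⁻³·A⁻¹  ← same
  B. [kg·m⁻¹·s⁻²] · [m³·s⁻¹] = kg·m²·s⁻³
  C. [kg·m·s⁻²] / [s·A] = kg·m·s⁻³·A⁻¹
  D. [kg·m²·s⁻²·A⁻²] · [s⁻¹] = kg·m²·s⁻³·A⁻²
  E. V·s = J·C⁻¹·s = kg·m²·s⁻²·A⁻¹
Only A. matches kg·m²·s⁻³·A⁻¹.

A.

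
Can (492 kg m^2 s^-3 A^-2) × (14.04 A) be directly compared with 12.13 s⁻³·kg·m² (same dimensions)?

Reduce each to base SI dimensions:
  (492 kg m^2 s^-3 A^-2) × (14.04 A):  [kg·m²·s⁻³·A⁻²] · [A] = kg·m²·s⁻³·A⁻¹
  12.13 s⁻³·kg·m²:  kg·m²·s⁻³
kg·m²·s⁻³·A⁻¹ ≠ kg·m²·s⁻³, so they cannot be added.

No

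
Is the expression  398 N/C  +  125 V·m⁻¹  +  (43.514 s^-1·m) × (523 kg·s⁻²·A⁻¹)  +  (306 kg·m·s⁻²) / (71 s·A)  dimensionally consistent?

Yes

Reduce each to base SI dimensions:
  398 N/C:  N·C⁻¹ = kg·m·s⁻²·(s·A)⁻¹ = kg·m·s⁻³·A⁻¹
  125 V·m⁻¹:  V·m⁻¹ = J·C⁻¹·m⁻¹ = kg·m·s⁻³·A⁻¹
  (43.514 s^-1·m) × (523 kg·s⁻²·A⁻¹):  [m·s⁻¹] · [kg·s⁻²·A⁻¹] = kg·m·s⁻³·A⁻¹
  (306 kg·m·s⁻²) / (71 s·A):  [kg·m·s⁻²] / [s·A] = kg·m·s⁻³·A⁻¹
Every term reduces to kg·m·s⁻³·A⁻¹.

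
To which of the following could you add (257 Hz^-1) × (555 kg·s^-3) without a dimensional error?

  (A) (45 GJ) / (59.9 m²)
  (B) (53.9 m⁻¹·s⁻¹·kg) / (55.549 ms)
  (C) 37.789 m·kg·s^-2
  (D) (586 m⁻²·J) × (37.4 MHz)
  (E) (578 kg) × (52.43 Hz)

(A)

Reference: [s] · [kg·s⁻³] = kg·s⁻².
Each option:
  (A) [kg·m²·s⁻²] / [m²] = kg·s⁻²  ← same
  (B) [kg·m⁻¹·s⁻¹] / [s] = kg·m⁻¹·s⁻²
  (C) kg·m·s⁻²
  (D) [kg·s⁻²] · [s⁻¹] = kg·s⁻³
  (E) [kg] · [s⁻¹] = kg·s⁻¹
Only (A) matches kg·s⁻².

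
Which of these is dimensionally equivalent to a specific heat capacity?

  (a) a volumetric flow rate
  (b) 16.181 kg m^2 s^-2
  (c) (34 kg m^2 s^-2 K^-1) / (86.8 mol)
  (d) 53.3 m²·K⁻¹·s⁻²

Reference: [specific heat capacity] = m²·s⁻²·K⁻¹.
Each option:
  (a) [volumetric flow rate] = m³·s⁻¹
  (b) kg·m²·s⁻²
  (c) [kg·m²·s⁻²·K⁻¹] / [mol] = kg·m²·s⁻²·K⁻¹·mol⁻¹
  (d) m²·s⁻²·K⁻¹  ← same
Only (d) matches m²·s⁻²·K⁻¹.

(d)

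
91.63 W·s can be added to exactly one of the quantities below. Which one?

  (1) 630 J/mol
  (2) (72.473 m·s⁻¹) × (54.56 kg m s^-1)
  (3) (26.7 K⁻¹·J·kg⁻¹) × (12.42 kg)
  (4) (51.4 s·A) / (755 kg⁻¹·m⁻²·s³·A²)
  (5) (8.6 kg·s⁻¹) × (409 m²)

Reference: W·s = J·s⁻¹·s = kg·m²·s⁻².
Each option:
  (1) J·mol⁻¹ = N·m·mol⁻¹ = kg·m²·s⁻²·mol⁻¹
  (2) [m·s⁻¹] · [kg·m·s⁻¹] = kg·m²·s⁻²  ← same
  (3) [m²·s⁻²·K⁻¹] · [kg] = kg·m²·s⁻²·K⁻¹
  (4) [s·A] / [kg⁻¹·m⁻²·s³·A²] = kg·m²·s⁻²·A⁻¹
  (5) [kg·s⁻¹] · [m²] = kg·m²·s⁻¹
Only (2) matches kg·m²·s⁻².

(2)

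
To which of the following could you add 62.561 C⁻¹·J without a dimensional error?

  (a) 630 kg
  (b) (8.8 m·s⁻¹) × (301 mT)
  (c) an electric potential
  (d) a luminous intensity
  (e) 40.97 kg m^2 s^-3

Reference: J·C⁻¹ = N·m·(s·A)⁻¹ = kg·m²·s⁻³·A⁻¹.
Each option:
  (a) kg
  (b) [m·s⁻¹] · [kg·s⁻²·A⁻¹] = kg·m·s⁻³·A⁻¹
  (c) [electric potential] = kg·m²·s⁻³·A⁻¹  ← same
  (d) [luminous intensity] = cd
  (e) kg·m²·s⁻³
Only (c) matches kg·m²·s⁻³·A⁻¹.

(c)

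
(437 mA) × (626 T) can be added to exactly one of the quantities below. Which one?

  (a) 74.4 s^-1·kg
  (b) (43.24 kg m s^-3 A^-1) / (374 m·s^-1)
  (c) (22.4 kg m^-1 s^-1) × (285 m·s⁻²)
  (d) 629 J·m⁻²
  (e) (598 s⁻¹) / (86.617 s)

(d)

Reference: [A] · [kg·s⁻²·A⁻¹] = kg·s⁻².
Each option:
  (a) kg·s⁻¹
  (b) [kg·m·s⁻³·A⁻¹] / [m·s⁻¹] = kg·s⁻²·A⁻¹
  (c) [kg·m⁻¹·s⁻¹] · [m·s⁻²] = kg·s⁻³
  (d) J·m⁻² = N·m·m⁻² = kg·s⁻²  ← same
  (e) [s⁻¹] / [s] = s⁻²
Only (d) matches kg·s⁻².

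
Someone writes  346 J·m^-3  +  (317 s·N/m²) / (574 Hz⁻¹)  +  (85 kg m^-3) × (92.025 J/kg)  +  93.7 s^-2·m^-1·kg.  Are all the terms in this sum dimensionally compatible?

Yes

Work out the base dimensions of each:
  346 J·m^-3:  J·m⁻³ = N·m·m⁻³ = kg·m⁻¹·s⁻²
  (317 s·N/m²) / (574 Hz⁻¹):  [kg·m⁻¹·s⁻¹] / [s] = kg·m⁻¹·s⁻²
  (85 kg m^-3) × (92.025 J/kg):  [kg·m⁻³] · [m²·s⁻²] = kg·m⁻¹·s⁻²
  93.7 s^-2·m^-1·kg:  kg·m⁻¹·s⁻²
Every term reduces to kg·m⁻¹·s⁻².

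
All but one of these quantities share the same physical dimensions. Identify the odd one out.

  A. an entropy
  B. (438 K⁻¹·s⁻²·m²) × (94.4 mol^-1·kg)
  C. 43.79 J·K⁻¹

Reduce each to base SI dimensions:
  A. [entropy] = kg·m²·s⁻²·K⁻¹
  B. [m²·s⁻²·K⁻¹] · [kg·mol⁻¹] = kg·m²·s⁻²·K⁻¹·mol⁻¹
  C. J·K⁻¹ = N·m·K⁻¹ = kg·m²·s⁻²·K⁻¹
All reduce to kg·m²·s⁻²·K⁻¹ except B., which is kg·m²·s⁻²·K⁻¹·mol⁻¹.

B.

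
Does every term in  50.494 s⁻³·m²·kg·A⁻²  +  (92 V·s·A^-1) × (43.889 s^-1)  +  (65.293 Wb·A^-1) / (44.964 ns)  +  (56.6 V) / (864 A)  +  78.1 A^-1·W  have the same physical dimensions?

No

Work out the base dimensions of each:
  50.494 s⁻³·m²·kg·A⁻²:  kg·m²·s⁻³·A⁻²
  (92 V·s·A^-1) × (43.889 s^-1):  [kg·m²·s⁻²·A⁻²] · [s⁻¹] = kg·m²·s⁻³·A⁻²
  (65.293 Wb·A^-1) / (44.964 ns):  [kg·m²·s⁻²·A⁻²] / [s] = kg·m²·s⁻³·A⁻²
  (56.6 V) / (864 A):  [kg·m²·s⁻³·A⁻¹] / [A] = kg·m²·s⁻³·A⁻²
  78.1 A^-1·W:  W·A⁻¹ = J·s⁻¹·A⁻¹ = kg·m²·s⁻³·A⁻¹
The terms do not share a single dimension (kg·m²·s⁻³·A⁻² vs kg·m²·s⁻³·A⁻¹).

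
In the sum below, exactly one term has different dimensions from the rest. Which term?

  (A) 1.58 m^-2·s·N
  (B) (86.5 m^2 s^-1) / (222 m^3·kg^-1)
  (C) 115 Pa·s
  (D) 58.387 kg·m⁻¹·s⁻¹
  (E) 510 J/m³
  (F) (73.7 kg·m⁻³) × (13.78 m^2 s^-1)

In SI base units:
  (A) N·s·m⁻² = kg·m·s⁻²·s·m⁻² = kg·m⁻¹·s⁻¹
  (B) [m²·s⁻¹] / [kg⁻¹·m³] = kg·m⁻¹·s⁻¹
  (C) Pa·s = N·m⁻²·s = kg·m⁻¹·s⁻¹
  (D) kg·m⁻¹·s⁻¹
  (E) J·m⁻³ = N·m·m⁻³ = kg·m⁻¹·s⁻²
  (F) [kg·m⁻³] · [m²·s⁻¹] = kg·m⁻¹·s⁻¹
All reduce to kg·m⁻¹·s⁻¹ except (E), which is kg·m⁻¹·s⁻².

(E)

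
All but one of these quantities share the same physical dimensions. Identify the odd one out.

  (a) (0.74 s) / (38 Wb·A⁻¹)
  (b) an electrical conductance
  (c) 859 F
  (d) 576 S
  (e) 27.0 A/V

(c)

Expand each in SI base units:
  (a) [s] / [kg·m²·s⁻²·A⁻²] = kg⁻¹·m⁻²·s³·A²
  (b) [electrical conductance] = kg⁻¹·m⁻²·s³·A²
  (c) F = C·V⁻¹ = kg⁻¹·m⁻²·s⁴·A²
  (d) S = Ω⁻¹ = kg⁻¹·m⁻²·s³·A²
  (e) A·V⁻¹ = A·(J·C⁻¹)⁻¹ = kg⁻¹·m⁻²·s³·A²
All reduce to kg⁻¹·m⁻²·s³·A² except (c), which is kg⁻¹·m⁻²·s⁴·A².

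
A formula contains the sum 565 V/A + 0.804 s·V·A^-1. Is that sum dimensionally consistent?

Dimensions:
  565 V/A:  V·A⁻¹ = J·C⁻¹·A⁻¹ = kg·m²·s⁻³·A⁻²
  0.804 s·V·A^-1:  V·s·A⁻¹ = J·C⁻¹·s·A⁻¹ = kg·m²·s⁻²·A⁻²
kg·m²·s⁻³·A⁻² ≠ kg·m²·s⁻²·A⁻², so they cannot be added.

No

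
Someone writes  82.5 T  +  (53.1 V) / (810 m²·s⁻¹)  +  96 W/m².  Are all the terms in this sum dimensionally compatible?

Expand each in SI base units:
  82.5 T:  T = Wb·m⁻² = kg·s⁻²·A⁻¹
  (53.1 V) / (810 m²·s⁻¹):  [kg·m²·s⁻³·A⁻¹] / [m²·s⁻¹] = kg·s⁻²·A⁻¹
  96 W/m²:  W·m⁻² = J·s⁻¹·m⁻² = kg·s⁻³
The terms do not share a single dimension (kg·s⁻²·A⁻¹ vs kg·s⁻³).

No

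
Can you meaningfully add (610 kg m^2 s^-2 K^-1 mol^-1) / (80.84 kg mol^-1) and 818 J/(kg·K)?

In SI base units:
  (610 kg m^2 s^-2 K^-1 mol^-1) / (80.84 kg mol^-1):  [kg·m²·s⁻²·K⁻¹·mol⁻¹] / [kg·mol⁻¹] = m²·s⁻²·K⁻¹
  818 J/(kg·K):  J·kg⁻¹·K⁻¹ = N·m·kg⁻¹·K⁻¹ = m²·s⁻²·K⁻¹
Both are m²·s⁻²·K⁻¹, so they have the same dimensions and can be added.

Yes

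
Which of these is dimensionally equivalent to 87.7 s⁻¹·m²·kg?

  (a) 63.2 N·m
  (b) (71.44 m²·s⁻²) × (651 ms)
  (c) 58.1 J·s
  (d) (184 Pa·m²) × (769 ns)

Reference: kg·m²·s⁻¹.
Each option:
  (a) N·m = kg·m·s⁻²·m = kg·m²·s⁻²
  (b) [m²·s⁻²] · [s] = m²·s⁻¹
  (c) J·s = N·m·s = kg·m²·s⁻¹  ← same
  (d) [kg·m·s⁻²] · [s] = kg·m·s⁻¹
Only (c) matches kg·m²·s⁻¹.

(c)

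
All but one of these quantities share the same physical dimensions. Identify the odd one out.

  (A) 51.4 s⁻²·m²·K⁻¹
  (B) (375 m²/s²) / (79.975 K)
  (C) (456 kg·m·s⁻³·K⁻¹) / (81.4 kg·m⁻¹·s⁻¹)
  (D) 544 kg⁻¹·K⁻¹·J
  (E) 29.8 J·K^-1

Work out the base dimensions of each:
  (A) m²·s⁻²·K⁻¹
  (B) [m²·s⁻²] / [K] = m²·s⁻²·K⁻¹
  (C) [kg·m·s⁻³·K⁻¹] / [kg·m⁻¹·s⁻¹] = m²·s⁻²·K⁻¹
  (D) J·kg⁻¹·K⁻¹ = N·m·kg⁻¹·K⁻¹ = m²·s⁻²·K⁻¹
  (E) J·K⁻¹ = N·m·K⁻¹ = kg·m²·s⁻²·K⁻¹
All reduce to m²·s⁻²·K⁻¹ except (E), which is kg·m²·s⁻²·K⁻¹.

(E)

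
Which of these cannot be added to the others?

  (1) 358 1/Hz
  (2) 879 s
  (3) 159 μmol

(3)

Expand each in SI base units:
  (1) Hz⁻¹ = (s⁻¹)⁻¹ = s
  (2) s
  (3) mol
All reduce to s except (3), which is mol.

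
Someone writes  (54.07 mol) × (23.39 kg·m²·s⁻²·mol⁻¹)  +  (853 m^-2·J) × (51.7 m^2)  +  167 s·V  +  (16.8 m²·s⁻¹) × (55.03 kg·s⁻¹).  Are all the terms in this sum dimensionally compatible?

In SI base units:
  (54.07 mol) × (23.39 kg·m²·s⁻²·mol⁻¹):  [mol] · [kg·m²·s⁻²·mol⁻¹] = kg·m²·s⁻²
  (853 m^-2·J) × (51.7 m^2):  [kg·s⁻²] · [m²] = kg·m²·s⁻²
  167 s·V:  V·s = J·C⁻¹·s = kg·m²·s⁻²·A⁻¹
  (16.8 m²·s⁻¹) × (55.03 kg·s⁻¹):  [m²·s⁻¹] · [kg·s⁻¹] = kg·m²·s⁻²
The terms do not share a single dimension (kg·m²·s⁻² vs kg·m²·s⁻²·A⁻¹).

No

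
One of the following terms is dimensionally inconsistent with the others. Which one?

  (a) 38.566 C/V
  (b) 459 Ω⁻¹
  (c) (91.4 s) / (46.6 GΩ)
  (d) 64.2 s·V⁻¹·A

(b)

Dimensions:
  (a) C·V⁻¹ = s·A·(J·C⁻¹)⁻¹ = kg⁻¹·m⁻²·s⁴·A²
  (b) Ω⁻¹ = (V·A⁻¹)⁻¹ = kg⁻¹·m⁻²·s³·A²
  (c) [s] / [kg·m²·s⁻³·A⁻²] = kg⁻¹·m⁻²·s⁴·A²
  (d) A·s·V⁻¹ = A·s·(J·C⁻¹)⁻¹ = kg⁻¹·m⁻²·s⁴·A²
All reduce to kg⁻¹·m⁻²·s⁴·A² except (b), which is kg⁻¹·m⁻²·s³·A².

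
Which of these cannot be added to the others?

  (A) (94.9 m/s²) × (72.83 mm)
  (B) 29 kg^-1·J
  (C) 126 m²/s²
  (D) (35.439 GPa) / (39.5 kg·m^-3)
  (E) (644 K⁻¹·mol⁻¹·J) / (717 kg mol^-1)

Work out the base dimensions of each:
  (A) [m·s⁻²] · [m] = m²·s⁻²
  (B) J·kg⁻¹ = N·m·kg⁻¹ = m²·s⁻²
  (C) m²·s⁻²
  (D) [kg·m⁻¹·s⁻²] / [kg·m⁻³] = m²·s⁻²
  (E) [kg·m²·s⁻²·K⁻¹·mol⁻¹] / [kg·mol⁻¹] = m²·s⁻²·K⁻¹
All reduce to m²·s⁻² except (E), which is m²·s⁻²·K⁻¹.

(E)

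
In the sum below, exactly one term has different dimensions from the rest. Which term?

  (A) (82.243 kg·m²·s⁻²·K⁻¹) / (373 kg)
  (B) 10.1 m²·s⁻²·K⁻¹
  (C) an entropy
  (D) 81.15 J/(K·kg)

(C)

In SI base units:
  (A) [kg·m²·s⁻²·K⁻¹] / [kg] = m²·s⁻²·K⁻¹
  (B) m²·s⁻²·K⁻¹
  (C) [entropy] = kg·m²·s⁻²·K⁻¹
  (D) J·kg⁻¹·K⁻¹ = N·m·kg⁻¹·K⁻¹ = m²·s⁻²·K⁻¹
All reduce to m²·s⁻²·K⁻¹ except (C), which is kg·m²·s⁻²·K⁻¹.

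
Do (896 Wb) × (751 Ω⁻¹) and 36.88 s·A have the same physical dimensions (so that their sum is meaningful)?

Expand each in SI base units:
  (896 Wb) × (751 Ω⁻¹):  [kg·m²·s⁻²·A⁻¹] · [kg⁻¹·m⁻²·s³·A²] = s·A
  36.88 s·A:  A·s = s·A
Both are s·A, so they have the same dimensions and can be added.

Yes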